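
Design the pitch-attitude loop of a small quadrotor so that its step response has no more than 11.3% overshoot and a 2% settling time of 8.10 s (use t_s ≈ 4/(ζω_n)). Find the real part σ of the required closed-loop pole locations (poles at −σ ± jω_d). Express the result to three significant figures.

The settling-time spec alone fixes σ = ζω_n = 4/t_s = 4/8.10 = 0.494.
(Overshoot then fixes ζ = 0.570 and hence ω_d = σ·√(1−ζ²)/ζ = 0.712 rad/s.)

σ ≈ 0.494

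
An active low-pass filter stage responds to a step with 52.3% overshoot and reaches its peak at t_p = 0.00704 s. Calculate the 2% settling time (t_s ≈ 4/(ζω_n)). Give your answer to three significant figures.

t_s ≈ 0.0434 s

ζ from %OS: ζ = |ln 0.523|/√(π²+ln²0.523) = 0.202.
t_p = π/ω_d ⇒ ω_d = 446 rad/s; then ω_n = ω_d/√(1−ζ²) = 456 rad/s.
t_s ≈ 4/(ζω_n) = 4/(0.202·456) = 0.0434 s.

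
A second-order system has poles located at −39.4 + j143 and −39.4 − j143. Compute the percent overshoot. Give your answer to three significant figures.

The poles are at −σ ± jω_d with σ = 39.4 and ω_d = 143, so ω_n = √(σ²+ω_d²) = 148 rad/s and ζ = σ/ω_n = 0.266.
Overshoot: exp(−π·0.266/√(1−0.266²)) = 0.421, i.e. 42.1%.

%OS ≈ 42.1%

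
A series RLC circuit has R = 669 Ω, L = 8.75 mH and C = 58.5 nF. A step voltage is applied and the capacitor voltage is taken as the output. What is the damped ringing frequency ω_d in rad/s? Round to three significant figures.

ω_d ≈ 22200 rad/s

For a series RLC circuit (capacitor voltage as output), ω_n = 1/√(LC) = 1/√(8.75 mH · 58.5 nF) = 44200 rad/s.
ζ = (R/2)·√(C/L) = (669/2)·√(58.5 nF/8.75 mH) = 0.865.
The damped frequency ω_d = ω_n√(1−ζ²) = 22200 rad/s.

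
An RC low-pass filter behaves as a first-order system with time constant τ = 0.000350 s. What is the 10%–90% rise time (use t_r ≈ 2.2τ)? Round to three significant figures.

t_r ≈ 2.2τ = 0.000770 s.

t_r ≈ 0.000770 s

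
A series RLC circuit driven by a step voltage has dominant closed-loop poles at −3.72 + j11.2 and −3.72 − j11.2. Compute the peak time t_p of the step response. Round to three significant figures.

t_p = π/ω_d with ω_d = 11.2 (the imaginary part), so t_p = 0.280 s.

t_p ≈ 0.280 s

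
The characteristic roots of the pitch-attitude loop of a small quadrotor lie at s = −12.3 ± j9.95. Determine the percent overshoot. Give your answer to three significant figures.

The poles are at −σ ± jω_d with σ = 12.3 and ω_d = 9.95, so ω_n = √(σ²+ω_d²) = 15.8 rad/s and ζ = σ/ω_n = 0.777.
Overshoot: exp(−π·0.777/√(1−0.777²)) = 0.0206, i.e. 2.06%.

%OS ≈ 2.06%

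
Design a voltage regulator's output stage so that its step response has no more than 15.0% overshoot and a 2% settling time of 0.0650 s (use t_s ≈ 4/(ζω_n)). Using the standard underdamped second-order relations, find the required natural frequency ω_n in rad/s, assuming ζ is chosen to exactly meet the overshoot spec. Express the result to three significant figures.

ω_n ≈ 119 rad/s

ζ = −ln(OS)/√(π² + (ln OS)²). With OS = 0.150, ln OS = −1.897 and ζ = 1.897/3.670 = 0.517.
Then ω_n = 4/(ζ t_s) = 4/(0.517 × 0.0650) = 119 rad/s.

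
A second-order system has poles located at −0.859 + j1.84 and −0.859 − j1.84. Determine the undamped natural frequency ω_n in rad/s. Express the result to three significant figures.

ω_n ≈ 2.03 rad/s

The poles are at −σ ± jω_d with σ = 0.859 and ω_d = 1.84, so ω_n = √(σ²+ω_d²) = 2.03 rad/s and ζ = σ/ω_n = 0.423.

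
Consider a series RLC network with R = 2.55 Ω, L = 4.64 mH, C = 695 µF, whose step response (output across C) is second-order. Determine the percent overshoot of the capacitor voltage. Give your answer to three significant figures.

For a series RLC circuit (capacitor voltage as output), ω_n = 1/√(LC) = 1/√(4.64 mH · 695 µF) = 557 rad/s.
ζ = (R/2)·√(C/L) = (2.55/2)·√(695 µF/4.64 mH) = 0.493.
%OS = 100·exp(−πζ/√(1−ζ²)) = 16.8%.

%OS ≈ 16.8%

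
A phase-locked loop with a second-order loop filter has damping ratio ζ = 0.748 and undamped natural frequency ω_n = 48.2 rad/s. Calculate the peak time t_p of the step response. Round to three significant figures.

t_p ≈ 0.0982 s

The damped frequency is ω_d = ω_n√(1−ζ²) = 48.2·√(1−0.560) = 32.0 rad/s.
Peak time t_p = π/ω_d = π/32.0 = 0.0982 s.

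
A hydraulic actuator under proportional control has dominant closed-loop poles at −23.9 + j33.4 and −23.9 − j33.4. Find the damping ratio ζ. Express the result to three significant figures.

|pole| = ω_n = √(23.9² + 33.4²) = 41.1 rad/s; ζ = cos θ = σ/ω_n = 0.582.

ζ ≈ 0.582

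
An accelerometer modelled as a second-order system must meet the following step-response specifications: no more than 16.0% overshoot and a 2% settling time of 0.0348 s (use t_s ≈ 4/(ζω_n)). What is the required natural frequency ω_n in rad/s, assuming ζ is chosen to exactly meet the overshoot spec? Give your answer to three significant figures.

From %OS = 100·exp(−πζ/√(1−ζ²)), invert to get ζ = −ln(OS)/√(π² + ln²(OS)) with OS = 0.160.
−ln 0.160 = 1.833, so ζ = 1.833/√(π² + 3.358) = 0.504.
Then ω_n = 4/(ζ t_s) = 4/(0.504 × 0.0348) = 228 rad/s.

ω_n ≈ 228 rad/s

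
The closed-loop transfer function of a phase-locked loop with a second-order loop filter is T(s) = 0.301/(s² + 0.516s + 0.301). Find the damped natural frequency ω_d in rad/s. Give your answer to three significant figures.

ω_d ≈ 0.484 rad/s

ω_n = √0.301 = 0.549 rad/s; ζ = 0.516/(2·0.549) = 0.470.
The damped frequency ω_d = ω_n√(1−ζ²) = 0.484 rad/s.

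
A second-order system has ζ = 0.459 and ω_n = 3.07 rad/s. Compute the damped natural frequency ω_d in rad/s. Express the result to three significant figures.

ω_d = ω_n√(1−ζ²) = 3.07·√0.789 = 2.73 rad/s.

ω_d ≈ 2.73 rad/s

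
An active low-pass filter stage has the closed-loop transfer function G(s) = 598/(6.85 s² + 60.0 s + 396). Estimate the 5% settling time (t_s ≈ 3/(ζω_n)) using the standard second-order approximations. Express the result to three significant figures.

t_s ≈ 0.685 s

Dividing through by 6.85: denominator becomes s² + 8.759 s + 57.81.
So ω_n = √57.81 = 7.60 rad/s and ζ = 8.759/(2·7.60) = 0.576.
t_s ≈ 3/(ζω_n) = 0.685 s.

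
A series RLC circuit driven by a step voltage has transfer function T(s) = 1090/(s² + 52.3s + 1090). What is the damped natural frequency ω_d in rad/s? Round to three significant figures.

ω_d ≈ 20.2 rad/s

Comparing the denominator to s² + 2ζω_n s + ω_n²: ω_n = √1090 = 33.0 rad/s, and 2ζω_n = 52.3 so ζ = 52.3/(2·33.0) = 0.792.
The damped frequency ω_d = ω_n√(1−ζ²) = 20.2 rad/s.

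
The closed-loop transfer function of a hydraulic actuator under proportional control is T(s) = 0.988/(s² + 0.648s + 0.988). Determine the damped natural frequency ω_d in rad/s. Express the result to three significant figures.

ω_n = √0.988 = 0.994 rad/s; ζ = 0.648/(2·0.994) = 0.326.
ω_d = 0.994·√(1 − 0.326²) = 0.940 rad/s.

ω_d ≈ 0.940 rad/s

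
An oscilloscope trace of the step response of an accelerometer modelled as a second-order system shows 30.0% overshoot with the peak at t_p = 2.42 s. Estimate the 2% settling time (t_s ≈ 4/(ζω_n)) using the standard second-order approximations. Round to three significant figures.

From the overshoot, ζ = −ln(OS)/√(π²+ln²(OS)) = 0.358.
From t_p = π/ω_d, ω_d = π/2.42 = 1.30 rad/s, so ω_n = ω_d/√(1−ζ²) = 1.39 rad/s.
t_s ≈ 4/(ζω_n) = 4/(0.358·1.39) = 8.04 s.

t_s ≈ 8.04 s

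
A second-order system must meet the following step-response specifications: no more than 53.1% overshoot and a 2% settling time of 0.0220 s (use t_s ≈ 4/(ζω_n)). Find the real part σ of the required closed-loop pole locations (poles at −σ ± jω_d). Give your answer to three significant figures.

σ ≈ 182

The settling-time spec alone fixes σ = ζω_n = 4/t_s = 4/0.0220 = 182.
(Overshoot then fixes ζ = 0.198 and hence ω_d = σ·√(1−ζ²)/ζ = 902 rad/s.)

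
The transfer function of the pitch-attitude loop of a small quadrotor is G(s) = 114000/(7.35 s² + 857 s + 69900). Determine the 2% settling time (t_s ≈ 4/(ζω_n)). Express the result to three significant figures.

t_s ≈ 0.0686 s

Dividing through by 7.35: denominator becomes s² + 116.6 s + 9510.
So ω_n = √9510 = 97.5 rad/s and ζ = 116.6/(2·97.5) = 0.598.
t_s ≈ 4/(ζω_n) = 0.0686 s.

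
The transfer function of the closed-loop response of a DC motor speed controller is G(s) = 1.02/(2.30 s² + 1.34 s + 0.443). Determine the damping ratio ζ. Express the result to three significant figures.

ζ ≈ 0.664

Dividing through by 2.30: denominator becomes s² + 0.5826 s + 0.1926.
So ω_n = √0.1926 = 0.439 rad/s and ζ = 0.5826/(2·0.439) = 0.664.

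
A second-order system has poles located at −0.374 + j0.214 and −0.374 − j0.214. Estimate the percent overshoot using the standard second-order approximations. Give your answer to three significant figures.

The poles are at −σ ± jω_d with σ = 0.374 and ω_d = 0.214, so ω_n = √(σ²+ω_d²) = 0.431 rad/s and ζ = σ/ω_n = 0.868.
%OS = 100 e^{−πζ/√(1−ζ²)} with ζ = 0.868 gives 0.413%.

%OS ≈ 0.413%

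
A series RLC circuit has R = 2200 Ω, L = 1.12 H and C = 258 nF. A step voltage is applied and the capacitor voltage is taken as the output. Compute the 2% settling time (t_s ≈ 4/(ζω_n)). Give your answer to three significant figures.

t_s ≈ 0.00407 s

For a series RLC circuit (capacitor voltage as output), ω_n = 1/√(LC) = 1/√(1.12 H · 258 nF) = 1860 rad/s.
ζ = (R/2)·√(C/L) = (2200/2)·√(258 nF/1.12 H) = 0.528.
t_s ≈ 4/(ζω_n) = 0.00407 s.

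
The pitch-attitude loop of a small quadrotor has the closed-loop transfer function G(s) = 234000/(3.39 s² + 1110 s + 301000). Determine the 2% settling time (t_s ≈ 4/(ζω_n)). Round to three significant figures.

Dividing through by 3.39: denominator becomes s² + 327.4 s + 88790.
So ω_n = √88790 = 298 rad/s and ζ = 327.4/(2·298) = 0.549.
t_s ≈ 4/(ζω_n) = 0.0244 s.

t_s ≈ 0.0244 s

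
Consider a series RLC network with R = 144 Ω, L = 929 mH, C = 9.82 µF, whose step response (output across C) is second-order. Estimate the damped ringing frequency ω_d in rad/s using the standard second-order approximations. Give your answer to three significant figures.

ω_d ≈ 322 rad/s

For a series RLC circuit (capacitor voltage as output), ω_n = 1/√(LC) = 1/√(929 mH · 9.82 µF) = 331 rad/s.
ζ = (R/2)·√(C/L) = (144/2)·√(9.82 µF/929 mH) = 0.234.
ω_d = ω_n√(1−ζ²) = 322 rad/s.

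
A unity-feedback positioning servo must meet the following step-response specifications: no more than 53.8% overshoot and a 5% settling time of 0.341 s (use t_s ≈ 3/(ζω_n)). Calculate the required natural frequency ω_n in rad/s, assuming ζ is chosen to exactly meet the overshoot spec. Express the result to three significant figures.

ζ = −ln(OS)/√(π² + (ln OS)²). With OS = 0.538, ln OS = −0.6199 and ζ = 0.6199/3.202 = 0.194.
Then ω_n = 3/(ζ t_s) = 3/(0.194 × 0.341) = 45.4 rad/s.

ω_n ≈ 45.4 rad/s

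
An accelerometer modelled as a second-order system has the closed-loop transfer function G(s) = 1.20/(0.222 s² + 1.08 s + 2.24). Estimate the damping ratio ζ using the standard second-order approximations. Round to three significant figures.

Dividing through by 0.222: denominator becomes s² + 4.865 s + 10.09.
So ω_n = √10.09 = 3.18 rad/s and ζ = 4.865/(2·3.18) = 0.766.

ζ ≈ 0.766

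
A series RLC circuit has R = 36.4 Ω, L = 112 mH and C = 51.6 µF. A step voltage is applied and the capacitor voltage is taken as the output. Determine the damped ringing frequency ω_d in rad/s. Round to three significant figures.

For a series RLC circuit (capacitor voltage as output), ω_n = 1/√(LC) = 1/√(112 mH · 51.6 µF) = 416 rad/s.
ζ = (R/2)·√(C/L) = (36.4/2)·√(51.6 µF/112 mH) = 0.391.
The damped frequency ω_d = ω_n√(1−ζ²) = 383 rad/s.

ω_d ≈ 383 rad/s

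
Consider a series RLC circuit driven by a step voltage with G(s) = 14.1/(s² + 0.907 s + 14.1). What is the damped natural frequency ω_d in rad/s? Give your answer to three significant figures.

ω_n = √14.1 = 3.75 rad/s; ζ = 0.907/(2·3.75) = 0.121.
ω_d = 3.75·√(1 − 0.121²) = 3.73 rad/s.

ω_d ≈ 3.73 rad/s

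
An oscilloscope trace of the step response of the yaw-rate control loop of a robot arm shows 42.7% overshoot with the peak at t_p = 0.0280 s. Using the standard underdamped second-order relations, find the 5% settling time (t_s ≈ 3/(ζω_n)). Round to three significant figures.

From the overshoot, ζ = −ln(OS)/√(π²+ln²(OS)) = 0.261.
From t_p = π/ω_d, ω_d = π/0.0280 = 112 rad/s, so ω_n = ω_d/√(1−ζ²) = 116 rad/s.
t_s ≈ 3/(ζω_n) = 3/(0.261·116) = 0.0987 s.

t_s ≈ 0.0987 s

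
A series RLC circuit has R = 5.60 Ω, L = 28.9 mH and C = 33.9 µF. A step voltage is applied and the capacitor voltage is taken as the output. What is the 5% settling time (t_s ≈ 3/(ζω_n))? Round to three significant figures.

For a series RLC circuit (capacitor voltage as output), ω_n = 1/√(LC) = 1/√(28.9 mH · 33.9 µF) = 1010 rad/s.
ζ = (R/2)·√(C/L) = (5.60/2)·√(33.9 µF/28.9 mH) = 0.0959.
t_s ≈ 3/(ζω_n) = 0.0310 s.

t_s ≈ 0.0310 s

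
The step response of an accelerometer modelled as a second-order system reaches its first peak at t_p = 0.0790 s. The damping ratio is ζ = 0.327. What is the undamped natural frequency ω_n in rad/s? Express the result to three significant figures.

ω_n ≈ 42.1 rad/s

Peak time t_p = π/ω_d, so ω_d = π/t_p = π/0.0790 = 39.8 rad/s.
ω_n = ω_d/√(1−ζ²) = 39.8/√0.893 = 42.1 rad/s.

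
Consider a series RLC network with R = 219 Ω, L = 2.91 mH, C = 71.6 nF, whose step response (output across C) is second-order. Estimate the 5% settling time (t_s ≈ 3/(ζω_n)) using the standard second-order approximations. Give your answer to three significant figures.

t_s ≈ 0.0000797 s

For a series RLC circuit (capacitor voltage as output), ω_n = 1/√(LC) = 1/√(2.91 mH · 71.6 nF) = 69300 rad/s.
ζ = (R/2)·√(C/L) = (219/2)·√(71.6 nF/2.91 mH) = 0.543.
t_s ≈ 3/(ζω_n) = 0.0000797 s.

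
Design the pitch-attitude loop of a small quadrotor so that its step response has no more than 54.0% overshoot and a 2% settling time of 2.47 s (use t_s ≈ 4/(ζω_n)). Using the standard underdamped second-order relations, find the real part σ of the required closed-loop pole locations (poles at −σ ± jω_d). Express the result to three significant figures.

The settling-time spec alone fixes σ = ζω_n = 4/t_s = 4/2.47 = 1.62.
(Overshoot then fixes ζ = 0.192 and hence ω_d = σ·√(1−ζ²)/ζ = 8.26 rad/s.)

σ ≈ 1.62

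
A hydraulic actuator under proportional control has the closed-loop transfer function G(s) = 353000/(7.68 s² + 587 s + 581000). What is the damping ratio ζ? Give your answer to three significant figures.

Dividing through by 7.68: denominator becomes s² + 76.43 s + 75650.
So ω_n = √75650 = 275 rad/s and ζ = 76.43/(2·275) = 0.139.

ζ ≈ 0.139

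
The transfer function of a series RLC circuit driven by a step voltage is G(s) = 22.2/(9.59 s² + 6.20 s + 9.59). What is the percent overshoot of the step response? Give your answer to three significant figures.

%OS ≈ 34.2%

Dividing through by 9.59: denominator becomes s² + 0.6465 s + 1.000.
So ω_n = √1.000 = 1.00 rad/s and ζ = 0.6465/(2·1.00) = 0.323.
%OS = 100·exp(−πζ/√(1−ζ²)) = 34.2%.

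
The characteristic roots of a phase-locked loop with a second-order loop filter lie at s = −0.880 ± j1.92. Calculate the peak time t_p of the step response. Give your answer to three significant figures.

t_p ≈ 1.64 s

t_p = π/ω_d with ω_d = 1.92 (the imaginary part), so t_p = 1.64 s.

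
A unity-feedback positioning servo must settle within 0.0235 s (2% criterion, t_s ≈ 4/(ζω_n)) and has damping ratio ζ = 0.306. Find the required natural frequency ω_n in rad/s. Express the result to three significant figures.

ω_n ≈ 556 rad/s

Rearranging t_s ≈ 4/(ζω_n) gives ω_n = 4/(ζ·t_s) = 4/(0.306 × 0.0235) = 556 rad/s.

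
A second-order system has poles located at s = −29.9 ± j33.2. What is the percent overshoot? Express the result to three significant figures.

%OS ≈ 5.91%

|pole| = ω_n = √(29.9² + 33.2²) = 44.7 rad/s; ζ = cos θ = σ/ω_n = 0.669.
%OS = 100·exp(−πζ/√(1−ζ²)) = 5.91%.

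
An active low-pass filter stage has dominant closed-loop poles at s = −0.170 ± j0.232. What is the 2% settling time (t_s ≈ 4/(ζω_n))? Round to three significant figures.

t_s ≈ 23.5 s

For poles at −σ ± jω_d, ζω_n = σ = 0.170, so t_s ≈ 4/σ = 23.5 s.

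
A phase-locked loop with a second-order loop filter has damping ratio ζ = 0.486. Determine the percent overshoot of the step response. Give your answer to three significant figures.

For an underdamped second-order system, %OS = 100·exp(−πζ/√(1−ζ²)).
πζ/√(1−ζ²) = π·0.486/√(1−0.236) = 1.747, so %OS = 100·e^(−1.747) = 17.4%.

%OS ≈ 17.4%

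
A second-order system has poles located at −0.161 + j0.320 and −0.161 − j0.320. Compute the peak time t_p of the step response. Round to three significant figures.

t_p = π/ω_d with ω_d = 0.320 (the imaginary part), so t_p = 9.82 s.

t_p ≈ 9.82 s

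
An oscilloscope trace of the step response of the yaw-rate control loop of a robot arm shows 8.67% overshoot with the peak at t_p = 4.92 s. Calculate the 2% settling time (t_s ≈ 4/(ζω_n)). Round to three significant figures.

The overshoot fixes ζ = −ln(OS)/√(π²+ln²(OS)) = 0.614.
t_p = π/ω_d ⇒ ω_d = 0.639 rad/s; then ω_n = ω_d/√(1−ζ²) = 0.809 rad/s.
t_s ≈ 4/(ζω_n) = 4/(0.614·0.809) = 8.05 s.

t_s ≈ 8.05 s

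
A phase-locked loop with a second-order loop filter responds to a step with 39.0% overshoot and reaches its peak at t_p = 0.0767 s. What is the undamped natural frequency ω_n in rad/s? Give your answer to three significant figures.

ω_n ≈ 42.8 rad/s

From the overshoot, ζ = −ln(OS)/√(π²+ln²(OS)) = 0.287.
t_p = π/ω_d ⇒ ω_d = 41.0 rad/s; then ω_n = ω_d/√(1−ζ²) = 42.8 rad/s.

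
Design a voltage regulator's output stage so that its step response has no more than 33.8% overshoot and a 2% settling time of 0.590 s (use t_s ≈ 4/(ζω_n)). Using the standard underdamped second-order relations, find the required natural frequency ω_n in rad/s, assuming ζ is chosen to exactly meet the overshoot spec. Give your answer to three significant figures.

From %OS = 100·exp(−πζ/√(1−ζ²)), invert to get ζ = −ln(OS)/√(π² + ln²(OS)) with OS = 0.338.
−ln 0.338 = 1.085, so ζ = 1.085/√(π² + 1.177) = 0.326.
From t_s ≈ 4/(ζω_n): ω_n = 4/(ζ·t_s) = 4/(0.326·0.590) = 20.8 rad/s.

ω_n ≈ 20.8 rad/s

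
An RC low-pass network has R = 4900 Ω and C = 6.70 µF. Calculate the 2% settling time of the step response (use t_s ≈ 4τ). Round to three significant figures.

τ = RC = 4900 × 6.70 µF = 0.0328 s.
t_s ≈ 4τ = 0.131 s.

t_s ≈ 0.131 s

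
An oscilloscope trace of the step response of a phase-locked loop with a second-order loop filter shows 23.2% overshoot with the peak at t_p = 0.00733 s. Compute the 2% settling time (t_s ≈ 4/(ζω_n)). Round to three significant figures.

The overshoot fixes ζ = −ln(OS)/√(π²+ln²(OS)) = 0.422.
From t_p = π/ω_d, ω_d = π/0.00733 = 429 rad/s, so ω_n = ω_d/√(1−ζ²) = 473 rad/s.
t_s ≈ 4/(ζω_n) = 4/(0.422·473) = 0.0201 s.

t_s ≈ 0.0201 s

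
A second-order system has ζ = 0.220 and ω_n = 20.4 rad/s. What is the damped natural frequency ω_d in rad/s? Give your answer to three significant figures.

ω_d ≈ 19.9 rad/s

ω_d = ω_n√(1−ζ²) = 20.4·√0.952 = 19.9 rad/s.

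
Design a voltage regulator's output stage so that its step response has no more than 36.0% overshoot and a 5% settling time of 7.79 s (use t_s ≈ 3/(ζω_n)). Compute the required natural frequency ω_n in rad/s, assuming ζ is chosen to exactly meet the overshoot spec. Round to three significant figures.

ζ = −ln(OS)/√(π² + (ln OS)²). With OS = 0.360, ln OS = −1.022 and ζ = 1.022/3.304 = 0.309.
From t_s ≈ 3/(ζω_n): ω_n = 3/(ζ·t_s) = 3/(0.309·7.79) = 1.25 rad/s.

ω_n ≈ 1.25 rad/s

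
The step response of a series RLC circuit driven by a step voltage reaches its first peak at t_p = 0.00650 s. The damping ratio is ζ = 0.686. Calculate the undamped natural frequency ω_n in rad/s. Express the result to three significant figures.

ω_n ≈ 664 rad/s

Peak time t_p = π/ω_d, so ω_d = π/t_p = π/0.00650 = 483 rad/s.
ω_n = ω_d/√(1−ζ²) = 483/√0.529 = 664 rad/s.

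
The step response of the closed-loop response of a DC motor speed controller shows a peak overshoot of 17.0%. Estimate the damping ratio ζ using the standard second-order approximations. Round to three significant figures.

ζ ≈ 0.491

From %OS = 100·exp(−πζ/√(1−ζ²)), invert to get ζ = −ln(OS)/√(π² + ln²(OS)) with OS = 0.170.
−ln 0.170 = 1.772, so ζ = 1.772/√(π² + 3.140) = 0.491.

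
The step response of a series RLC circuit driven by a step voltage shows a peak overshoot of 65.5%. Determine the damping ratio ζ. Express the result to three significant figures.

ζ ≈ 0.133

Inverting the overshoot relation: ζ = |ln 0.655|/√(π² + ln²0.655) = 0.133.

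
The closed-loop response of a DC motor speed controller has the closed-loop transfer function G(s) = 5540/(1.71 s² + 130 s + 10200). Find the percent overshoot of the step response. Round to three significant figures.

%OS ≈ 16.9%

Dividing through by 1.71: denominator becomes s² + 76.02 s + 5965.
So ω_n = √5965 = 77.2 rad/s and ζ = 76.02/(2·77.2) = 0.492.
%OS = 100·exp(−πζ/√(1−ζ²)) = 16.9%.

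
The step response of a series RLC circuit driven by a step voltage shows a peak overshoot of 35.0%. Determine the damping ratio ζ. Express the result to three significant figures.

ζ = −ln(OS)/√(π² + (ln OS)²). With OS = 0.350, ln OS = −1.050 and ζ = 1.050/3.312 = 0.317.

ζ ≈ 0.317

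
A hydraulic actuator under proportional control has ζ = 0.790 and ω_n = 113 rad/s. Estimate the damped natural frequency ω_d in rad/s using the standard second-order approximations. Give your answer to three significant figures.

ω_d ≈ 69.3 rad/s

ω_d = ω_n√(1−ζ²) = 113·√0.376 = 69.3 rad/s.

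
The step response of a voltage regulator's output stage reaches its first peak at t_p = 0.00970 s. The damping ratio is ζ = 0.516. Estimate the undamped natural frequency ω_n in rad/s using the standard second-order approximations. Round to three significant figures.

Peak time t_p = π/ω_d, so ω_d = π/t_p = π/0.00970 = 324 rad/s.
ω_n = ω_d/√(1−ζ²) = 324/√0.734 = 378 rad/s.

ω_n ≈ 378 rad/s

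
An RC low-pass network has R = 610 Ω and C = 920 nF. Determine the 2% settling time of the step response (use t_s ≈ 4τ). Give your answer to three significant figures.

t_s ≈ 0.00224 s

τ = RC = 610 × 920 nF = 0.000561 s.
t_s ≈ 4τ = 0.00224 s.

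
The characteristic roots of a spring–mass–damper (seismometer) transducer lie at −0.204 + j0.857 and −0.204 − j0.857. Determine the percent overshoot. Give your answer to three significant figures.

The poles are at −σ ± jω_d with σ = 0.204 and ω_d = 0.857, so ω_n = √(σ²+ω_d²) = 0.881 rad/s and ζ = σ/ω_n = 0.232.
%OS = 100·exp(−πζ/√(1−ζ²)) = 47.3%.

%OS ≈ 47.3%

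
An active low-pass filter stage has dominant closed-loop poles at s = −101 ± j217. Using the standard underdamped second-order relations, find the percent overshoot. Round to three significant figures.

%OS ≈ 23.2%

The poles are at −σ ± jω_d with σ = 101 and ω_d = 217, so ω_n = √(σ²+ω_d²) = 239 rad/s and ζ = σ/ω_n = 0.422.
%OS = 100·exp(−πζ/√(1−ζ²)) = 23.2%.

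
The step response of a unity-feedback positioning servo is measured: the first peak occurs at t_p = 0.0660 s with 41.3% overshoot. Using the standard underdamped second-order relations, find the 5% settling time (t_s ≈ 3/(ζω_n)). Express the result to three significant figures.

From the overshoot, ζ = −ln(OS)/√(π²+ln²(OS)) = 0.271.
From t_p = π/ω_d, ω_d = π/0.0660 = 47.6 rad/s, so ω_n = ω_d/√(1−ζ²) = 49.4 rad/s.
t_s ≈ 3/(ζω_n) = 3/(0.271·49.4) = 0.224 s.

t_s ≈ 0.224 s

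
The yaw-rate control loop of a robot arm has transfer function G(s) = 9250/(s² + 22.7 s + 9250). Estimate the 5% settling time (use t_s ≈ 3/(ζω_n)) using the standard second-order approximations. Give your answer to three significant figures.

ω_n = √9250 = 96.2 rad/s; ζ = 22.7/(2·96.2) = 0.118.
t_s ≈ 3/(ζω_n) = 3/(0.118·96.2) = 0.264 s.

t_s ≈ 0.264 s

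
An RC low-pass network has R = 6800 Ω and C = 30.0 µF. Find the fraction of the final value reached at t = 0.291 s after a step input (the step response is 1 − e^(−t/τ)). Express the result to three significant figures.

τ = RC = 6800 × 30.0 µF = 0.204 s.
y(t)/y_∞ = 1 − e^(−t/τ) = 1 − e^(−0.291/0.204) = 1 − e^(−1.43) = 0.760.

y/y_∞ ≈ 0.760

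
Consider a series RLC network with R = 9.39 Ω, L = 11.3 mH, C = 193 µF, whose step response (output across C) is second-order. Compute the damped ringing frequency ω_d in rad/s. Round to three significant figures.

ω_d ≈ 535 rad/s

For a series RLC circuit (capacitor voltage as output), ω_n = 1/√(LC) = 1/√(11.3 mH · 193 µF) = 677 rad/s.
ζ = (R/2)·√(C/L) = (9.39/2)·√(193 µF/11.3 mH) = 0.614.
ω_d = ω_n√(1−ζ²) = 535 rad/s.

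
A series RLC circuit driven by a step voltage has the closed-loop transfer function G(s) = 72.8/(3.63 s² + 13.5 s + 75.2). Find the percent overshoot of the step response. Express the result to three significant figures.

Dividing through by 3.63: denominator becomes s² + 3.719 s + 20.72.
So ω_n = √20.72 = 4.55 rad/s and ζ = 3.719/(2·4.55) = 0.409.
%OS = 100 e^{−πζ/√(1−ζ²)} with ζ = 0.409 gives 24.5%.

%OS ≈ 24.5%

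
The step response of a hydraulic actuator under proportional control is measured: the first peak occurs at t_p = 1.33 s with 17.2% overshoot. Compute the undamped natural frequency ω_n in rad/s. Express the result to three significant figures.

From the overshoot, ζ = −ln(OS)/√(π²+ln²(OS)) = 0.489.
t_p = π/ω_d ⇒ ω_d = 2.36 rad/s; then ω_n = ω_d/√(1−ζ²) = 2.71 rad/s.

ω_n ≈ 2.71 rad/s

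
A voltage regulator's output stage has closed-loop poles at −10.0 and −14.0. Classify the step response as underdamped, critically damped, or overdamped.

overdamped

Since the poles are distinct, negative and real, the response is overdamped.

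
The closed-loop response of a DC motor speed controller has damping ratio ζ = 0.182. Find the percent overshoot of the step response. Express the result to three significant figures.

%OS ≈ 55.9%

For an underdamped second-order system, %OS = 100·exp(−πζ/√(1−ζ²)).
πζ/√(1−ζ²) = π·0.182/√(1−0.0331) = 0.5815, so %OS = 100·e^(−0.5815) = 55.9%.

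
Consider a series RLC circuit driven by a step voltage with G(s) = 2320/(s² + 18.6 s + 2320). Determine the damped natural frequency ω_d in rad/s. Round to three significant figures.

ω_d ≈ 47.3 rad/s

ω_n = √2320 = 48.2 rad/s; ζ = 18.6/(2·48.2) = 0.193.
ω_d = 48.2·√(1 − 0.193²) = 47.3 rad/s.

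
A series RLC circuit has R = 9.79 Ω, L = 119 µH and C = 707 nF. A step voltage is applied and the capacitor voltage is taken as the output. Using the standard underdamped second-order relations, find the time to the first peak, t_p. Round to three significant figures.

For a series RLC circuit (capacitor voltage as output), ω_n = 1/√(LC) = 1/√(119 µH · 707 nF) = 109000 rad/s.
ζ = (R/2)·√(C/L) = (9.79/2)·√(707 nF/119 µH) = 0.377.
The damped frequency ω_d = ω_n√(1−ζ²) = 101000 rad/s. t_p = π/ω_d = 0.0000311 s.

t_p ≈ 0.0000311 s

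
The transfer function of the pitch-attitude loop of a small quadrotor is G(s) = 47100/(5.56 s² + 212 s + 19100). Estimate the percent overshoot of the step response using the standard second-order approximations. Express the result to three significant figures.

Dividing through by 5.56: denominator becomes s² + 38.13 s + 3435.
So ω_n = √3435 = 58.6 rad/s and ζ = 38.13/(2·58.6) = 0.325.
%OS = 100 e^{−πζ/√(1−ζ²)} with ζ = 0.325 gives 33.9%.

%OS ≈ 33.9%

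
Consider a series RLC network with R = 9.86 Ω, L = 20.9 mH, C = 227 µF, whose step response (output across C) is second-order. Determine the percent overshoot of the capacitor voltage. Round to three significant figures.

For a series RLC circuit (capacitor voltage as output), ω_n = 1/√(LC) = 1/√(20.9 mH · 227 µF) = 459 rad/s.
ζ = (R/2)·√(C/L) = (9.86/2)·√(227 µF/20.9 mH) = 0.514.
%OS = 100 e^{−πζ/√(1−ζ²)} with ζ = 0.514 gives 15.2%.

%OS ≈ 15.2%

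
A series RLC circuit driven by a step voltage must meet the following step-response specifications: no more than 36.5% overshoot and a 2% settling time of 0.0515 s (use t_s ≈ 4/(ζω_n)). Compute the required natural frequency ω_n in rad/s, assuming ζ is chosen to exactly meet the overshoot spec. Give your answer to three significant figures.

Inverting the overshoot relation: ζ = |ln 0.365|/√(π² + ln²0.365) = 0.305.
Then ω_n = 4/(ζ t_s) = 4/(0.305 × 0.0515) = 254 rad/s.

ω_n ≈ 254 rad/s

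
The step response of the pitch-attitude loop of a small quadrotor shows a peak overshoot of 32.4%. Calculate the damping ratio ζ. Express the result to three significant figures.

Inverting the overshoot relation: ζ = |ln 0.324|/√(π² + ln²0.324) = 0.338.

ζ ≈ 0.338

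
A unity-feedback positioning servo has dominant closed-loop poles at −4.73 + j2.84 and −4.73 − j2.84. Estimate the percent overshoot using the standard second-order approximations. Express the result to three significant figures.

%OS ≈ 0.534%

|pole| = ω_n = √(4.73² + 2.84²) = 5.52 rad/s; ζ = cos θ = σ/ω_n = 0.857.
%OS = 100 e^{−πζ/√(1−ζ²)} with ζ = 0.857 gives 0.534%.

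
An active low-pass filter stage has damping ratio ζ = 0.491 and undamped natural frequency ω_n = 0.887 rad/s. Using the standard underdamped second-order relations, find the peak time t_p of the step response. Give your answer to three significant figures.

t_p ≈ 4.07 s

The damped frequency is ω_d = ω_n√(1−ζ²) = 0.887·√(1−0.241) = 0.773 rad/s.
Peak time t_p = π/ω_d = π/0.773 = 4.07 s.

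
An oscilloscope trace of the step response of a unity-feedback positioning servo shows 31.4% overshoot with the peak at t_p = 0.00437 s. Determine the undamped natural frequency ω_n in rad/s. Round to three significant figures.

ω_n ≈ 766 rad/s

ζ from %OS: ζ = |ln 0.314|/√(π²+ln²0.314) = 0.346.
t_p = π/ω_d ⇒ ω_d = 719 rad/s; then ω_n = ω_d/√(1−ζ²) = 766 rad/s.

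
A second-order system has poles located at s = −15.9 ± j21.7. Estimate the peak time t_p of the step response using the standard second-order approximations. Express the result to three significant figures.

t_p ≈ 0.145 s

t_p = π/ω_d with ω_d = 21.7 (the imaginary part), so t_p = 0.145 s.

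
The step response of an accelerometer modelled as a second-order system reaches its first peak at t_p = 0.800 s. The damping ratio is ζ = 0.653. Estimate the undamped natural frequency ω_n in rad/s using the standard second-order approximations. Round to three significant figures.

Peak time t_p = π/ω_d, so ω_d = π/t_p = π/0.800 = 3.93 rad/s.
ω_n = ω_d/√(1−ζ²) = 3.93/√0.574 = 5.19 rad/s.

ω_n ≈ 5.19 rad/s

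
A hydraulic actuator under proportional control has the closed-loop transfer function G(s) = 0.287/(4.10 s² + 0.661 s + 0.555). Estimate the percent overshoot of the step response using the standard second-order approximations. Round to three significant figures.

%OS ≈ 49.4%

Dividing through by 4.10: denominator becomes s² + 0.1612 s + 0.1354.
So ω_n = √0.1354 = 0.368 rad/s and ζ = 0.1612/(2·0.368) = 0.219.
%OS = 100·exp(−πζ/√(1−ζ²)) = 49.4%.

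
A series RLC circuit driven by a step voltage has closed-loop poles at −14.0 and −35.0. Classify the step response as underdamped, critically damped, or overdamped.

Since the poles are distinct, negative and real, the response is overdamped.

overdamped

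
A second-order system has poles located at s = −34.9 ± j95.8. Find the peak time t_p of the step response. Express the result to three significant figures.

t_p ≈ 0.0328 s

t_p = π/ω_d with ω_d = 95.8 (the imaginary part), so t_p = 0.0328 s.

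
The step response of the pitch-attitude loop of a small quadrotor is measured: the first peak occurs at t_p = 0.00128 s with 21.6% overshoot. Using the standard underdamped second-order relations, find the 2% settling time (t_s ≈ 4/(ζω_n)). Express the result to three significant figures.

ζ from %OS: ζ = |ln 0.216|/√(π²+ln²0.216) = 0.438.
t_p = π/ω_d ⇒ ω_d = 2450 rad/s; then ω_n = ω_d/√(1−ζ²) = 2730 rad/s.
t_s ≈ 4/(ζω_n) = 4/(0.438·2730) = 0.00334 s.

t_s ≈ 0.00334 s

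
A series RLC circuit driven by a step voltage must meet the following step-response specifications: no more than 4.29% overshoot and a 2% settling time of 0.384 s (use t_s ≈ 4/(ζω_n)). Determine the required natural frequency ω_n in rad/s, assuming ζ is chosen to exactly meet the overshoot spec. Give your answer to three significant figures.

Inverting the overshoot relation: ζ = |ln 0.0429|/√(π² + ln²0.0429) = 0.708.
Then ω_n = 4/(ζ t_s) = 4/(0.708 × 0.384) = 14.7 rad/s.

ω_n ≈ 14.7 rad/s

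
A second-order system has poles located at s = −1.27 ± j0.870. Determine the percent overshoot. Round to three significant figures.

The poles are at −σ ± jω_d with σ = 1.27 and ω_d = 0.870, so ω_n = √(σ²+ω_d²) = 1.54 rad/s and ζ = σ/ω_n = 0.825.
%OS = 100 e^{−πζ/√(1−ζ²)} with ζ = 0.825 gives 1.02%.

%OS ≈ 1.02%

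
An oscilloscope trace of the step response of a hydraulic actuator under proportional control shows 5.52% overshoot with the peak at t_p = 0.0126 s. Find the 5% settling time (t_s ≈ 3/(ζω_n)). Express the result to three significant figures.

The overshoot fixes ζ = −ln(OS)/√(π²+ln²(OS)) = 0.678.
From t_p = π/ω_d, ω_d = π/0.0126 = 249 rad/s, so ω_n = ω_d/√(1−ζ²) = 339 rad/s.
t_s ≈ 3/(ζω_n) = 3/(0.678·339) = 0.0130 s.

t_s ≈ 0.0130 s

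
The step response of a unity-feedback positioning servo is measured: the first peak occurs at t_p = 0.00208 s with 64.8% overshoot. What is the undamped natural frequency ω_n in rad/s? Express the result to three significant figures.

From the overshoot, ζ = −ln(OS)/√(π²+ln²(OS)) = 0.137.
From t_p = π/ω_d, ω_d = π/0.00208 = 1510 rad/s, so ω_n = ω_d/√(1−ζ²) = 1520 rad/s.

ω_n ≈ 1520 rad/s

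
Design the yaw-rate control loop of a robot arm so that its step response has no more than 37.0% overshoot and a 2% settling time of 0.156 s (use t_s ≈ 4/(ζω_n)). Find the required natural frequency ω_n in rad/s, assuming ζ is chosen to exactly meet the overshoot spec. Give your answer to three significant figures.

ω_n ≈ 85.0 rad/s

Inverting the overshoot relation: ζ = |ln 0.370|/√(π² + ln²0.370) = 0.302.
Then ω_n = 4/(ζ t_s) = 4/(0.302 × 0.156) = 85.0 rad/s.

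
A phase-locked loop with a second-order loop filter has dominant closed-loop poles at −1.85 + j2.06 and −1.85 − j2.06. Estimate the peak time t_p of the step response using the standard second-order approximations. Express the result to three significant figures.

t_p ≈ 1.53 s

t_p = π/ω_d with ω_d = 2.06 (the imaginary part), so t_p = 1.53 s.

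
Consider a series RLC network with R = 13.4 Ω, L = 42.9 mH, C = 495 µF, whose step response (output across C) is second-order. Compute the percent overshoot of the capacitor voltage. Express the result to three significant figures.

%OS ≈ 3.85%

For a series RLC circuit (capacitor voltage as output), ω_n = 1/√(LC) = 1/√(42.9 mH · 495 µF) = 217 rad/s.
ζ = (R/2)·√(C/L) = (13.4/2)·√(495 µF/42.9 mH) = 0.720.
Overshoot: exp(−π·0.720/√(1−0.720²)) = 0.0385, i.e. 3.85%.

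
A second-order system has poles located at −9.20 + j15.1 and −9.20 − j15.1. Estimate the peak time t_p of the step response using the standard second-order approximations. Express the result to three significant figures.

t_p = π/ω_d with ω_d = 15.1 (the imaginary part), so t_p = 0.208 s.

t_p ≈ 0.208 s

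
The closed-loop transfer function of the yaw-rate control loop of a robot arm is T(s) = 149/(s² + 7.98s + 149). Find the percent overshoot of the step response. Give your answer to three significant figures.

%OS ≈ 33.7%

Comparing the denominator to s² + 2ζω_n s + ω_n²: ω_n = √149 = 12.2 rad/s, and 2ζω_n = 7.98 so ζ = 7.98/(2·12.2) = 0.327.
%OS = 100·exp(−πζ/√(1−ζ²)) = 33.7%.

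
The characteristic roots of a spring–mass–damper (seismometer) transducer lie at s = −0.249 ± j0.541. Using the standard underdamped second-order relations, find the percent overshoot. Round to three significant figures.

The poles are at −σ ± jω_d with σ = 0.249 and ω_d = 0.541, so ω_n = √(σ²+ω_d²) = 0.596 rad/s and ζ = σ/ω_n = 0.418.
%OS = 100·exp(−πζ/√(1−ζ²)) = 23.6%.

%OS ≈ 23.6%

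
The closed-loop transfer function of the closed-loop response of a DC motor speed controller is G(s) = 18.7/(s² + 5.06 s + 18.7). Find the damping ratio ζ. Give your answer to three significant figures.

ζ ≈ 0.585

Comparing the denominator to s² + 2ζω_n s + ω_n²: ω_n = √18.7 = 4.32 rad/s, and 2ζω_n = 5.06 so ζ = 5.06/(2·4.32) = 0.585.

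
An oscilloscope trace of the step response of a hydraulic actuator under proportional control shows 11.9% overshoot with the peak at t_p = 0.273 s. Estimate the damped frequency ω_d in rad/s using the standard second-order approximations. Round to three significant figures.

t_p = π/ω_d, so ω_d = π/0.273 = 11.5 rad/s.

ω_d ≈ 11.5 rad/s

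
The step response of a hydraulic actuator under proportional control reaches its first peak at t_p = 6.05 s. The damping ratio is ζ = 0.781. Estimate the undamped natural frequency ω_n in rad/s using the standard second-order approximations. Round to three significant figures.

ω_n ≈ 0.831 rad/s

Peak time t_p = π/ω_d, so ω_d = π/t_p = π/6.05 = 0.519 rad/s.
ω_n = ω_d/√(1−ζ²) = 0.519/√0.390 = 0.831 rad/s.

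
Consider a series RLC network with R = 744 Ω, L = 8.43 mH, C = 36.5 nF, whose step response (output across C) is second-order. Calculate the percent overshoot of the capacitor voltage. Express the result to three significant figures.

%OS ≈ 2.15%

For a series RLC circuit (capacitor voltage as output), ω_n = 1/√(LC) = 1/√(8.43 mH · 36.5 nF) = 57000 rad/s.
ζ = (R/2)·√(C/L) = (744/2)·√(36.5 nF/8.43 mH) = 0.774.
Overshoot: exp(−π·0.774/√(1−0.774²)) = 0.0215, i.e. 2.15%.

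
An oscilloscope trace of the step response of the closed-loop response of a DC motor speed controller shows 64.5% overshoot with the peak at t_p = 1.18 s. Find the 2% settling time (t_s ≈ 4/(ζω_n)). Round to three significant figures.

t_s ≈ 10.8 s

ζ from %OS: ζ = |ln 0.645|/√(π²+ln²0.645) = 0.138.
t_p = π/ω_d ⇒ ω_d = 2.66 rad/s; then ω_n = ω_d/√(1−ζ²) = 2.69 rad/s.
t_s ≈ 4/(ζω_n) = 4/(0.138·2.69) = 10.8 s.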